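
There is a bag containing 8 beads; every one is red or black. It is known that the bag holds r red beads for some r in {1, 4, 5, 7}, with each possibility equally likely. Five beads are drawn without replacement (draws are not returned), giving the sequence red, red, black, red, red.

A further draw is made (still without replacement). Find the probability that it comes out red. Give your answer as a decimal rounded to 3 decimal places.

0.741

The likelihood of the observed sequence under each hypothesis: P(data | r = 1) = (1/8)(0/7) = 0; P(data | r = 4) = (4/8)(3/7)(4/6)(2/5)(1/4) = 1/70; P(data | r = 5) = (5/8)(4/7)(3/6)(3/5)(2/4) = 3/56; P(data | r = 7) = (7/8)(6/7)(1/6)(5/5)(4/4) = 1/8.
Weighting by the prior gives 1/4 · 0 = 0, 1/4 · 1/70 = 1/280, 1/4 · 3/56 = 3/224, 1/4 · 1/8 = 1/32; summing to 27/560.
The posterior is then P(r = 1 | data) = 0, P(r = 4 | data) = 2/27, P(r = 5 | data) = 5/18, P(r = 7 | data) = 35/54.
So P(red next | data) = Σ P(red next | H) P(H | data) = (0)(2/27) + (1/3)(5/18) + (1)(35/54) = 20/27.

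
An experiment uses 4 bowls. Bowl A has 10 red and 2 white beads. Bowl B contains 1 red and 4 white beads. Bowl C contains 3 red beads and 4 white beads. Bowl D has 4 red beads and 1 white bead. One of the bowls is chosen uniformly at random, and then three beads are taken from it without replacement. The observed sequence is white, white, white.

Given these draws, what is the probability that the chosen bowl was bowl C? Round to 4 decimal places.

Under each hypothesis, the probability of the observed sequence is: P(data | bowl A) = (2/12)(1/11)(0/10) = 0; P(data | bowl B) = (4/5)(3/4)(2/3) = 2/5; P(data | bowl C) = (4/7)(3/6)(2/5) = 4/35; P(data | bowl D) = (1/5)(0/4) = 0.
Multiplying each by its prior: 1/4 · 0 = 0, 1/4 · 2/5 = 1/10, 1/4 · 4/35 = 1/35, 1/4 · 0 = 0; summing to 9/70.
So P(bowl C | data) = (1/35) / (9/70) = 2/9.

0.2222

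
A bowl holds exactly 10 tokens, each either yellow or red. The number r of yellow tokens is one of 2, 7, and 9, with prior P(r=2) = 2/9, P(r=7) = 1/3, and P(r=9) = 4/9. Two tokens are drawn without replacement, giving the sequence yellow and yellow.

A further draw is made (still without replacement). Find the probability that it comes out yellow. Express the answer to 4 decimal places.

0.7913

Compute the likelihood of the observed sequence for each case: P(data | r = 2) = (2/10)(1/9) = 1/45; P(data | r = 7) = (7/10)(6/9) = 7/15; P(data | r = 9) = (9/10)(8/9) = 4/5.
Multiplying each by its prior: 2/9 · 1/45 = 2/405, 1/3 · 7/15 = 7/45, 4/9 · 4/5 = 16/45; with total 209/405.
The posterior is then P(r = 2 | data) = 0.0095694, P(r = 7 | data) = 0.30144, P(r = 9 | data) = 0.689.
Averaging over the posterior, P(yellow next | data) = (0)(0.0095694) + (5/8)(0.30144) + (7/8)(0.689) = 0.79127.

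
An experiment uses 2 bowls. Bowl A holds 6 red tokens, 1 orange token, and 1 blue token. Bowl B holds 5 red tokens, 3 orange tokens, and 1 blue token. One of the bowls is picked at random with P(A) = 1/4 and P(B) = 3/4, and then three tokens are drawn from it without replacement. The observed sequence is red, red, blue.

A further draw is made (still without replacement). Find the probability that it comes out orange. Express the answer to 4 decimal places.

Compute the likelihood of the observed sequence for each case: P(data | bowl A) = (6/8)(5/7)(1/6) = 5/56; P(data | bowl B) = (5/9)(4/8)(1/7) = 5/126.
The prior-weighted likelihoods are 1/4 · 5/56 = 5/224, 3/4 · 5/126 = 5/168; these sum to 5/96.
Normalising, the posterior is P(bowl A | data) = 3/7, P(bowl B | data) = 4/7.
So P(orange next | data) = Σ P(orange next | H) P(H | data) = (1/5)(3/7) + (1/2)(4/7) = 13/35.

0.3714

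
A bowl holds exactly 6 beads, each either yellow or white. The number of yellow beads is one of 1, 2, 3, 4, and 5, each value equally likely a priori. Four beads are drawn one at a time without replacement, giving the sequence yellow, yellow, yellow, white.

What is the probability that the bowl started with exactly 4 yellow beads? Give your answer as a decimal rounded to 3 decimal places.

0.381

Under each hypothesis, the probability of the observed sequence is: P(data | r = 1) = (1/6)(0/5) = 0; P(data | r = 2) = (2/6)(1/5)(0/4) = 0; P(data | r = 3) = (3/6)(2/5)(1/4)(3/3) = 1/20; P(data | r = 4) = (4/6)(3/5)(2/4)(2/3) = 2/15; P(data | r = 5) = (5/6)(4/5)(3/4)(1/3) = 1/6.
Weighting by the prior gives 1/5 · 0 = 0, 1/5 · 0 = 0, 1/5 · 1/20 = 1/100, 1/5 · 2/15 = 2/75, 1/5 · 1/6 = 1/30; summing to 7/100.
Hence P(r = 4 | data) = (2/75) / (7/100) = 8/21.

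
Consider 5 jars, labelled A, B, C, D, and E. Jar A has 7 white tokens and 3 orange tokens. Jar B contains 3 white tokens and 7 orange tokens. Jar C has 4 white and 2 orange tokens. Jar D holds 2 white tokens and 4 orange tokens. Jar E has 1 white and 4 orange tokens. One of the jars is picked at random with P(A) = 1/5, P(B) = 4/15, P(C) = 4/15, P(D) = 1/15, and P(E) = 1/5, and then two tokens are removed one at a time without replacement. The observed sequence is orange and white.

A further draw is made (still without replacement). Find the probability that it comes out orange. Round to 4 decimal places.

The likelihood of the observed sequence under each hypothesis: P(data | jar A) = (3/10)(7/9) = 7/30; P(data | jar B) = (7/10)(3/9) = 7/30; P(data | jar C) = (2/6)(4/5) = 4/15; P(data | jar D) = (4/6)(2/5) = 4/15; P(data | jar E) = (4/5)(1/4) = 1/5.
Weighting by the prior gives 1/5 · 7/30 = 7/150, 4/15 · 7/30 = 14/225, 4/15 · 4/15 = 16/225, 1/15 · 4/15 = 4/225, 1/5 · 1/5 = 1/25; with total 107/450.
Dividing through by the total gives posterior P(jar A | data) = 21/107, P(jar B | data) = 28/107, P(jar C | data) = 32/107, P(jar D | data) = 8/107, P(jar E | data) = 18/107.
So P(orange next | data) = Σ P(orange next | H) P(H | data) = (1/4)(21/107) + (3/4)(28/107) + (1/4)(32/107) + (3/4)(8/107) + (1)(18/107) = 233/428.

0.5444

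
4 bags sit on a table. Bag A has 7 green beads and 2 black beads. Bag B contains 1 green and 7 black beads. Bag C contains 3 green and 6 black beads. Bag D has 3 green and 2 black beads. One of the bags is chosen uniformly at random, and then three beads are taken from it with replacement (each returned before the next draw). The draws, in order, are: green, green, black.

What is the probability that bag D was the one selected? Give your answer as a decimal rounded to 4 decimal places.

0.3933

For each hypothesis, P(data | H) works out to: P(data | bag A) = (7/9)(7/9)(2/9) = 0.13443; P(data | bag B) = (1/8)(1/8)(7/8) = 0.013672; P(data | bag C) = (3/9)(3/9)(6/9) = 0.074074; P(data | bag D) = (3/5)(3/5)(2/5) = 0.144.
Multiplying each by its prior: 1/4 · 0.13443 = 0.033608, 1/4 · 0.013672 = 0.003418, 1/4 · 0.074074 = 0.018519, 1/4 · 0.144 = 0.036; with total 0.091544.
Hence P(bag D | data) = (0.036) / (0.091544) = 0.39325.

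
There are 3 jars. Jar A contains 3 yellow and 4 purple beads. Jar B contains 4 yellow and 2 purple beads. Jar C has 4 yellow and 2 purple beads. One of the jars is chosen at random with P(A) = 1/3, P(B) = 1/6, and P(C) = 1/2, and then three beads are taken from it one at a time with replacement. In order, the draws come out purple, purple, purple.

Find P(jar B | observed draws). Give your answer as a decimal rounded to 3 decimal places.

0.071

The likelihood of the observed sequence under each hypothesis: P(data | jar A) = (4/7)(4/7)(4/7) = 0.18659; P(data | jar B) = (2/6)(2/6)(2/6) = 0.037037; P(data | jar C) = (2/6)(2/6)(2/6) = 0.037037.
The prior-weighted likelihoods are 1/3 · 0.18659 = 0.062196, 1/6 · 0.037037 = 0.0061728, 1/2 · 0.037037 = 0.018519; these sum to 0.086888.
By Bayes' rule, P(jar B | data) = (0.0061728) / (0.086888) = 0.071044.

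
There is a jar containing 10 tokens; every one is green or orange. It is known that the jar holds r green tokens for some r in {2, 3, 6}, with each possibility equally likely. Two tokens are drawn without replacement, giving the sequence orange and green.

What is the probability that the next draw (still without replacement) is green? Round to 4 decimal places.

Under each hypothesis, the probability of the observed sequence is: P(data | r = 2) = (8/10)(2/9) = 8/45; P(data | r = 3) = (7/10)(3/9) = 7/30; P(data | r = 6) = (4/10)(6/9) = 4/15.
Multiplying each by its prior: 1/3 · 8/45 = 8/135, 1/3 · 7/30 = 7/90, 1/3 · 4/15 = 4/45; these sum to 61/270.
Normalising, the posterior is P(r = 2 | data) = 16/61, P(r = 3 | data) = 21/61, P(r = 6 | data) = 24/61.
The predictive probability is P(green next | data) = (1/8)(16/61) + (1/4)(21/61) + (5/8)(24/61) = 89/244.

0.3648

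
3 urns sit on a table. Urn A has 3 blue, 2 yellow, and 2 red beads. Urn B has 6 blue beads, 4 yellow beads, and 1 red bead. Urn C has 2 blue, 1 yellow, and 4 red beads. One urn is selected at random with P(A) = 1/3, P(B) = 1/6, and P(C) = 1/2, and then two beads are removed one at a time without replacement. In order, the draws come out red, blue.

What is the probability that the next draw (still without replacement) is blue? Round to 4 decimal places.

The likelihood of the observed sequence under each hypothesis: P(data | urn A) = (2/7)(3/6) = 1/7; P(data | urn B) = (1/11)(6/10) = 3/55; P(data | urn C) = (4/7)(2/6) = 4/21.
The prior-weighted likelihoods are 1/3 · 1/7 = 1/21, 1/6 · 3/55 = 1/110, 1/2 · 4/21 = 2/21; with total 117/770.
Dividing through by the total gives posterior P(urn A | data) = 110/351, P(urn B | data) = 7/117, P(urn C | data) = 220/351.
Averaging over the posterior, P(blue next | data) = (2/5)(110/351) + (5/9)(7/117) + (1/5)(220/351) = 23/81.

0.2840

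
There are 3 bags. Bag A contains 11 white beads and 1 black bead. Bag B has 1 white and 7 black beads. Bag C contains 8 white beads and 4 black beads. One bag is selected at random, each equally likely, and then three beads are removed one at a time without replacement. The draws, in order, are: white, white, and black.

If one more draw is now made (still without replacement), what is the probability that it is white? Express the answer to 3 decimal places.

Under each hypothesis, the probability of the observed sequence is: P(data | bag A) = (11/12)(10/11)(1/10) = 0.083333; P(data | bag B) = (1/8)(0/7) = 0; P(data | bag C) = (8/12)(7/11)(4/10) = 0.1697.
Weighting by the prior gives 1/3 · 0.083333 = 0.027778, 1/3 · 0 = 0, 1/3 · 0.1697 = 0.056566; with total 0.084343.
The posterior is then P(bag A | data) = 0.32934, P(bag B | data) = 0, P(bag C | data) = 0.67066.
Averaging over the posterior, P(white next | data) = (1)(0.32934) + (2/3)(0.67066) = 0.77645.

0.776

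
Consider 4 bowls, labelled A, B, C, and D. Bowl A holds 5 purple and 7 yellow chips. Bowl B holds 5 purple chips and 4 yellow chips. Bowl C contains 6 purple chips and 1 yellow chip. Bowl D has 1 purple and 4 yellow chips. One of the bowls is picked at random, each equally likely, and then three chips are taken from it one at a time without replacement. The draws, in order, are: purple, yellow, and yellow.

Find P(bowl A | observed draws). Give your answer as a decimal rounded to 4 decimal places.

0.3327

Under each hypothesis, the probability of the observed sequence is: P(data | bowl A) = (5/12)(7/11)(6/10) = 0.15909; P(data | bowl B) = (5/9)(4/8)(3/7) = 0.11905; P(data | bowl C) = (6/7)(1/6)(0/5) = 0; P(data | bowl D) = (1/5)(4/4)(3/3) = 0.2.
Weighting by the prior gives 1/4 · 0.15909 = 0.039773, 1/4 · 0.11905 = 0.029762, 1/4 · 0 = 0, 1/4 · 0.2 = 0.05; these sum to 0.11953.
So P(bowl A | data) = (0.039773) / (0.11953) = 0.33273.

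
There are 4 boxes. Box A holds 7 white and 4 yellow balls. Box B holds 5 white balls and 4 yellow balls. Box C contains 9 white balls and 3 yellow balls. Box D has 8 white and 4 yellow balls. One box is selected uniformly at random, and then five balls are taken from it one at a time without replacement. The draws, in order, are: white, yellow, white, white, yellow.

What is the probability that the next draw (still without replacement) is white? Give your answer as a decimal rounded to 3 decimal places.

0.668

For each hypothesis, P(data | H) works out to: P(data | box A) = (7/11)(4/10)(6/9)(5/8)(3/7) = 0.045455; P(data | box B) = (5/9)(4/8)(4/7)(3/6)(3/5) = 0.047619; P(data | box C) = (9/12)(3/11)(8/10)(7/9)(2/8) = 0.031818; P(data | box D) = (8/12)(4/11)(7/10)(6/9)(3/8) = 0.042424.
The prior-weighted likelihoods are 1/4 · 0.045455 = 0.011364, 1/4 · 0.047619 = 0.011905, 1/4 · 0.031818 = 0.0079545, 1/4 · 0.042424 = 0.010606; summing to 0.041829.
Normalising, the posterior is P(box A | data) = 0.27167, P(box B | data) = 0.28461, P(box C | data) = 0.19017, P(box D | data) = 0.25356.
So P(white next | data) = Σ P(white next | H) P(H | data) = (2/3)(0.27167) + (1/2)(0.28461) + (6/7)(0.19017) + (5/7)(0.25356) = 0.66753.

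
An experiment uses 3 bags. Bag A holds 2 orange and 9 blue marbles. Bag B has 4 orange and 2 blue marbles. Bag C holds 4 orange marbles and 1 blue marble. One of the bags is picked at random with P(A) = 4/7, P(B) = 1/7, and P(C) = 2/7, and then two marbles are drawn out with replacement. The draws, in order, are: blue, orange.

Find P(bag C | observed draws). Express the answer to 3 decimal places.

Under each hypothesis, the probability of the observed sequence is: P(data | bag A) = (9/11)(2/11) = 0.14876; P(data | bag B) = (2/6)(4/6) = 0.22222; P(data | bag C) = (1/5)(4/5) = 0.16.
Weighting by the prior gives 4/7 · 0.14876 = 0.085006, 1/7 · 0.22222 = 0.031746, 2/7 · 0.16 = 0.045714; summing to 0.16247.
So P(bag C | data) = (0.045714) / (0.16247) = 0.28138.

0.281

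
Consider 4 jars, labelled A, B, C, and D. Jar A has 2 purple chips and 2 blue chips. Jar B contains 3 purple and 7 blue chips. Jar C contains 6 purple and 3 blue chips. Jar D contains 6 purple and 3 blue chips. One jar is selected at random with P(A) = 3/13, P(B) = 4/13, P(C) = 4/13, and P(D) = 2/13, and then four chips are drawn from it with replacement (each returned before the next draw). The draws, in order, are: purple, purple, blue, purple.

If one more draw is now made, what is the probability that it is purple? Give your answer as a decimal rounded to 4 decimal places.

For each hypothesis, P(data | H) works out to: P(data | jar A) = (2/4)(2/4)(2/4)(2/4) = 0.0625; P(data | jar B) = (3/10)(3/10)(7/10)(3/10) = 0.0189; P(data | jar C) = (6/9)(6/9)(3/9)(6/9) = 0.098765; P(data | jar D) = (6/9)(6/9)(3/9)(6/9) = 0.098765.
The prior-weighted likelihoods are 3/13 · 0.0625 = 0.014423, 4/13 · 0.0189 = 0.0058154, 4/13 · 0.098765 = 0.030389, 2/13 · 0.098765 = 0.015195; these sum to 0.065823.
Dividing through by the total gives posterior P(jar A | data) = 0.21912, P(jar B | data) = 0.088349, P(jar C | data) = 0.46169, P(jar D | data) = 0.23084.
Averaging over the posterior, P(purple next | data) = (1/2)(0.21912) + (3/10)(0.088349) + (2/3)(0.46169) + (2/3)(0.23084) = 0.59775.

0.5978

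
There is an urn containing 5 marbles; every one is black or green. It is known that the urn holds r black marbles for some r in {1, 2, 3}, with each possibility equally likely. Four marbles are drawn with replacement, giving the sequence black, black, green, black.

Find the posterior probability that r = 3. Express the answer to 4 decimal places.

The likelihood of the observed sequence under each hypothesis: P(data | r = 1) = (1/5)(1/5)(4/5)(1/5) = 0.0064; P(data | r = 2) = (2/5)(2/5)(3/5)(2/5) = 0.0384; P(data | r = 3) = (3/5)(3/5)(2/5)(3/5) = 0.0864.
Multiplying each by its prior: 1/3 · 0.0064 = 0.0021333, 1/3 · 0.0384 = 0.0128, 1/3 · 0.0864 = 0.0288; summing to 0.043733.
So P(r = 3 | data) = (0.0288) / (0.043733) = 0.65854.

0.6585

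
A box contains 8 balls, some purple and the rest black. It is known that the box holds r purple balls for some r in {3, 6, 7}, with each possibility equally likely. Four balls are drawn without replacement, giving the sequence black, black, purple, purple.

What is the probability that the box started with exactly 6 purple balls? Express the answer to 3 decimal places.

0.333

For each hypothesis, P(data | H) works out to: P(data | r = 3) = (5/8)(4/7)(3/6)(2/5) = 1/14; P(data | r = 6) = (2/8)(1/7)(6/6)(5/5) = 1/28; P(data | r = 7) = (1/8)(0/7) = 0.
The prior-weighted likelihoods are 1/3 · 1/14 = 1/42, 1/3 · 1/28 = 1/84, 1/3 · 0 = 0; summing to 1/28.
By Bayes' rule, P(r = 6 | data) = (1/84) / (1/28) = 1/3.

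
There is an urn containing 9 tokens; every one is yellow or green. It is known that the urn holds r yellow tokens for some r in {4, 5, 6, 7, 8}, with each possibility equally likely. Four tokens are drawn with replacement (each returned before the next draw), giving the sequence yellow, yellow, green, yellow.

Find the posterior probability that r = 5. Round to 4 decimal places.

0.1875

Compute the likelihood of the observed sequence for each case: P(data | r = 4) = (4/9)(4/9)(5/9)(4/9) = 0.048773; P(data | r = 5) = (5/9)(5/9)(4/9)(5/9) = 0.076208; P(data | r = 6) = (6/9)(6/9)(3/9)(6/9) = 0.098765; P(data | r = 7) = (7/9)(7/9)(2/9)(7/9) = 0.10456; P(data | r = 8) = (8/9)(8/9)(1/9)(8/9) = 0.078037.
Weighting by the prior gives 1/5 · 0.048773 = 0.0097546, 1/5 · 0.076208 = 0.015242, 1/5 · 0.098765 = 0.019753, 1/5 · 0.10456 = 0.020911, 1/5 · 0.078037 = 0.015607; summing to 0.081268.
Therefore the posterior P(r = 5 | data) = (0.015242) / (0.081268) = 0.18755.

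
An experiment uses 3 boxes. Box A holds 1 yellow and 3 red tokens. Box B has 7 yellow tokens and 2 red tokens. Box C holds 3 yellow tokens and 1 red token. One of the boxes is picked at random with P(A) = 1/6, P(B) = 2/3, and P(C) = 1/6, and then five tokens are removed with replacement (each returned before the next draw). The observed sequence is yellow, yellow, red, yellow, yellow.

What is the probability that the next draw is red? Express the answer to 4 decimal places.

0.2314

For each hypothesis, P(data | H) works out to: P(data | box A) = (1/4)(1/4)(3/4)(1/4)(1/4) = 0.0029297; P(data | box B) = (7/9)(7/9)(2/9)(7/9)(7/9) = 0.081322; P(data | box C) = (3/4)(3/4)(1/4)(3/4)(3/4) = 0.079102.
Multiplying each by its prior: 1/6 · 0.0029297 = 0.00048828, 2/3 · 0.081322 = 0.054215, 1/6 · 0.079102 = 0.013184; these sum to 0.067887.
The posterior is then P(box A | data) = 0.0071926, P(box B | data) = 0.79861, P(box C | data) = 0.1942.
So P(red next | data) = Σ P(red next | H) P(H | data) = (3/4)(0.0071926) + (2/9)(0.79861) + (1/4)(0.1942) = 0.23141.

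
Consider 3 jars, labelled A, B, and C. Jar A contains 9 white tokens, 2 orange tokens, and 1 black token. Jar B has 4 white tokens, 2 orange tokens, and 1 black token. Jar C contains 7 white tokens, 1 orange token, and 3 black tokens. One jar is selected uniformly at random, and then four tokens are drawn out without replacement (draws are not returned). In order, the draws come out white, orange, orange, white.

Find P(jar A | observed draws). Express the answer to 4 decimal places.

0.2979

Under each hypothesis, the probability of the observed sequence is: P(data | jar A) = (9/12)(2/11)(1/10)(8/9) = 0.012121; P(data | jar B) = (4/7)(2/6)(1/5)(3/4) = 0.028571; P(data | jar C) = (7/11)(1/10)(0/9) = 0.
Weighting by the prior gives 1/3 · 0.012121 = 0.0040404, 1/3 · 0.028571 = 0.0095238, 1/3 · 0 = 0; summing to 0.013564.
So P(jar A | data) = (0.0040404) / (0.013564) = 0.29787.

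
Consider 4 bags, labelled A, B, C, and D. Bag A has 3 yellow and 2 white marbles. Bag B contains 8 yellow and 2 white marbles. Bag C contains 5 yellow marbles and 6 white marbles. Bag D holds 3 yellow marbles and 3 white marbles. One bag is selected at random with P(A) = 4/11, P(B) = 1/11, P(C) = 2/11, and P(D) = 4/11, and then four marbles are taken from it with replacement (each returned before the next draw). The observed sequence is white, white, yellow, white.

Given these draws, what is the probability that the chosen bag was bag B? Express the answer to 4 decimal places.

The likelihood of the observed sequence under each hypothesis: P(data | bag A) = (2/5)(2/5)(3/5)(2/5) = 0.0384; P(data | bag B) = (2/10)(2/10)(8/10)(2/10) = 0.0064; P(data | bag C) = (6/11)(6/11)(5/11)(6/11) = 0.073765; P(data | bag D) = (3/6)(3/6)(3/6)(3/6) = 0.0625.
Multiplying each by its prior: 4/11 · 0.0384 = 0.013964, 1/11 · 0.0064 = 0.00058182, 2/11 · 0.073765 = 0.013412, 4/11 · 0.0625 = 0.022727; these sum to 0.050685.
By Bayes' rule, P(bag B | data) = (0.00058182) / (0.050685) = 0.011479.

0.0115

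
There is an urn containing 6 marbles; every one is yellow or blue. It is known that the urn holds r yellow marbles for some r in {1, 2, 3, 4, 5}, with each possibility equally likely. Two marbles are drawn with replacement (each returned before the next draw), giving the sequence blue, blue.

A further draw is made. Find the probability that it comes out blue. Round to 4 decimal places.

0.6818

The likelihood of the observed sequence under each hypothesis: P(data | r = 1) = (5/6)(5/6) = 25/36; P(data | r = 2) = (4/6)(4/6) = 4/9; P(data | r = 3) = (3/6)(3/6) = 1/4; P(data | r = 4) = (2/6)(2/6) = 1/9; P(data | r = 5) = (1/6)(1/6) = 1/36.
Multiplying each by its prior: 1/5 · 25/36 = 5/36, 1/5 · 4/9 = 4/45, 1/5 · 1/4 = 1/20, 1/5 · 1/9 = 1/45, 1/5 · 1/36 = 1/180; summing to 11/36.
Dividing through by the total gives posterior P(r = 1 | data) = 5/11, P(r = 2 | data) = 16/55, P(r = 3 | data) = 9/55, P(r = 4 | data) = 4/55, P(r = 5 | data) = 1/55.
The predictive probability is P(blue next | data) = (5/6)(5/11) + (2/3)(16/55) + (1/2)(9/55) + (1/3)(4/55) + (1/6)(1/55) = 15/22.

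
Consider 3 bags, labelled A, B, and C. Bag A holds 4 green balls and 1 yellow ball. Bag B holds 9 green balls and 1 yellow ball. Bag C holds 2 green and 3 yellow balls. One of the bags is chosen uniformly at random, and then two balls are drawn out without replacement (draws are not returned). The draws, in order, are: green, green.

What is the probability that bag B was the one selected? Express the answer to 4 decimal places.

For each hypothesis, P(data | H) works out to: P(data | bag A) = (4/5)(3/4) = 3/5; P(data | bag B) = (9/10)(8/9) = 4/5; P(data | bag C) = (2/5)(1/4) = 1/10.
Weighting by the prior gives 1/3 · 3/5 = 1/5, 1/3 · 4/5 = 4/15, 1/3 · 1/10 = 1/30; summing to 1/2.
Hence P(bag B | data) = (4/15) / (1/2) = 8/15.

0.5333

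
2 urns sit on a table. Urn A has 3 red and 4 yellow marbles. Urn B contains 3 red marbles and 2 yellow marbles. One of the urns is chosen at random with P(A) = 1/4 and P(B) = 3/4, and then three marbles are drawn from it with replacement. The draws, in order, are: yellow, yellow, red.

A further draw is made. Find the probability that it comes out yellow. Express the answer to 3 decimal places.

Compute the likelihood of the observed sequence for each case: P(data | urn A) = (4/7)(4/7)(3/7) = 0.13994; P(data | urn B) = (2/5)(2/5)(3/5) = 0.096.
Multiplying each by its prior: 1/4 · 0.13994 = 0.034985, 3/4 · 0.096 = 0.072; these sum to 0.10699.
Dividing through by the total gives posterior P(urn A | data) = 0.32701, P(urn B | data) = 0.67299.
So P(yellow next | data) = Σ P(yellow next | H) P(H | data) = (4/7)(0.32701) + (2/5)(0.67299) = 0.45606.

0.456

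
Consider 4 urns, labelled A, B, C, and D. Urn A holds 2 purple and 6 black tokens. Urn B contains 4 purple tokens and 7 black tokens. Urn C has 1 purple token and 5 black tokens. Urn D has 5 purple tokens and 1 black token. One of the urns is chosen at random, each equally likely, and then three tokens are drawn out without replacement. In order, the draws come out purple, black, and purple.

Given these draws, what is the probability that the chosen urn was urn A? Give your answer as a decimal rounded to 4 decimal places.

0.1243

Under each hypothesis, the probability of the observed sequence is: P(data | urn A) = (2/8)(6/7)(1/6) = 0.035714; P(data | urn B) = (4/11)(7/10)(3/9) = 0.084848; P(data | urn C) = (1/6)(5/5)(0/4) = 0; P(data | urn D) = (5/6)(1/5)(4/4) = 0.16667.
Multiplying each by its prior: 1/4 · 0.035714 = 0.0089286, 1/4 · 0.084848 = 0.021212, 1/4 · 0 = 0, 1/4 · 0.16667 = 0.041667; summing to 0.071807.
Therefore the posterior P(urn A | data) = (0.0089286) / (0.071807) = 0.12434.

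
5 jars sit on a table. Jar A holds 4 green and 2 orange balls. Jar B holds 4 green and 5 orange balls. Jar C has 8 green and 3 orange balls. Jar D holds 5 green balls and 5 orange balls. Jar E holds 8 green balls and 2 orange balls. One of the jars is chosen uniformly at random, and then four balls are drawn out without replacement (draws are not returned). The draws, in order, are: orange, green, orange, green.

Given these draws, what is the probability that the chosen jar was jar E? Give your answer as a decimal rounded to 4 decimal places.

Under each hypothesis, the probability of the observed sequence is: P(data | jar A) = (2/6)(4/5)(1/4)(3/3) = 0.066667; P(data | jar B) = (5/9)(4/8)(4/7)(3/6) = 0.079365; P(data | jar C) = (3/11)(8/10)(2/9)(7/8) = 0.042424; P(data | jar D) = (5/10)(5/9)(4/8)(4/7) = 0.079365; P(data | jar E) = (2/10)(8/9)(1/8)(7/7) = 0.022222.
The prior-weighted likelihoods are 1/5 · 0.066667 = 0.013333, 1/5 · 0.079365 = 0.015873, 1/5 · 0.042424 = 0.0084848, 1/5 · 0.079365 = 0.015873, 1/5 · 0.022222 = 0.0044444; summing to 0.058009.
Therefore the posterior P(jar E | data) = (0.0044444) / (0.058009) = 0.076617.

0.0766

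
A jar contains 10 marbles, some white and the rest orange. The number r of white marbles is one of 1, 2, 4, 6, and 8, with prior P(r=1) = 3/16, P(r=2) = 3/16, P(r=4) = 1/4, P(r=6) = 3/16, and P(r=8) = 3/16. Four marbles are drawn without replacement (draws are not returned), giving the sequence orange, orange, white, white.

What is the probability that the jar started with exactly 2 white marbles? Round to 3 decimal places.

0.105

The likelihood of the observed sequence under each hypothesis: P(data | r = 1) = (9/10)(8/9)(1/8)(0/7) = 0; P(data | r = 2) = (8/10)(7/9)(2/8)(1/7) = 1/45; P(data | r = 4) = (6/10)(5/9)(4/8)(3/7) = 1/14; P(data | r = 6) = (4/10)(3/9)(6/8)(5/7) = 1/14; P(data | r = 8) = (2/10)(1/9)(8/8)(7/7) = 1/45.
Multiplying each by its prior: 3/16 · 0 = 0, 3/16 · 1/45 = 1/240, 1/4 · 1/14 = 1/56, 3/16 · 1/14 = 3/224, 3/16 · 1/45 = 1/240; summing to 19/480.
Hence P(r = 2 | data) = (1/240) / (19/480) = 2/19.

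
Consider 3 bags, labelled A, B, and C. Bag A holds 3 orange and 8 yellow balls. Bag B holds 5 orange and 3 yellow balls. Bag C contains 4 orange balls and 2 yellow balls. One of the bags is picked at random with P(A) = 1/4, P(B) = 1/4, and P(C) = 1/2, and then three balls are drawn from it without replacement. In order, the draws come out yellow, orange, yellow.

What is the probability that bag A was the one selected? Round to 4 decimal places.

The likelihood of the observed sequence under each hypothesis: P(data | bag A) = (8/11)(3/10)(7/9) = 0.1697; P(data | bag B) = (3/8)(5/7)(2/6) = 0.089286; P(data | bag C) = (2/6)(4/5)(1/4) = 0.066667.
The prior-weighted likelihoods are 1/4 · 0.1697 = 0.042424, 1/4 · 0.089286 = 0.022321, 1/2 · 0.066667 = 0.033333; these sum to 0.098079.
Hence P(bag A | data) = (0.042424) / (0.098079) = 0.43255.

0.4326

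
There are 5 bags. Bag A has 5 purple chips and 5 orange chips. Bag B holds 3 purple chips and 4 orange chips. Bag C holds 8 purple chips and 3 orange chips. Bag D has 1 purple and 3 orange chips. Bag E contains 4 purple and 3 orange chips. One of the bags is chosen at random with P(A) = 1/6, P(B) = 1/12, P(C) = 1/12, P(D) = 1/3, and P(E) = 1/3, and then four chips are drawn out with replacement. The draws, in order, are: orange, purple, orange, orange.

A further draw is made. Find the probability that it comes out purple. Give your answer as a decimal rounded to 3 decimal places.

The likelihood of the observed sequence under each hypothesis: P(data | bag A) = (5/10)(5/10)(5/10)(5/10) = 0.0625; P(data | bag B) = (4/7)(3/7)(4/7)(4/7) = 0.079967; P(data | bag C) = (3/11)(8/11)(3/11)(3/11) = 0.014753; P(data | bag D) = (3/4)(1/4)(3/4)(3/4) = 0.10547; P(data | bag E) = (3/7)(4/7)(3/7)(3/7) = 0.044981.
The prior-weighted likelihoods are 1/6 · 0.0625 = 0.010417, 1/12 · 0.079967 = 0.0066639, 1/12 · 0.014753 = 0.0012294, 1/3 · 0.10547 = 0.035156, 1/3 · 0.044981 = 0.014994; these sum to 0.06846.
The posterior is then P(bag A | data) = 0.15216, P(bag B | data) = 0.09734, P(bag C | data) = 0.017958, P(bag D | data) = 0.51353, P(bag E | data) = 0.21901.
Averaging over the posterior, P(purple next | data) = (1/2)(0.15216) + (3/7)(0.09734) + (8/11)(0.017958) + (1/4)(0.51353) + (4/7)(0.21901) = 0.38439.

0.384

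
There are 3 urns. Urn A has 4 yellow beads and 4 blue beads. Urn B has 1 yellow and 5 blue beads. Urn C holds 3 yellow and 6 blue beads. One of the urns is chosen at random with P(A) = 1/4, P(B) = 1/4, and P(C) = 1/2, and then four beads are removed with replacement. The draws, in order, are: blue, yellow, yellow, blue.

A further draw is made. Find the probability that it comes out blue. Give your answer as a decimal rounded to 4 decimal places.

The likelihood of the observed sequence under each hypothesis: P(data | urn A) = (4/8)(4/8)(4/8)(4/8) = 0.0625; P(data | urn B) = (5/6)(1/6)(1/6)(5/6) = 0.01929; P(data | urn C) = (6/9)(3/9)(3/9)(6/9) = 0.049383.
Weighting by the prior gives 1/4 · 0.0625 = 0.015625, 1/4 · 0.01929 = 0.0048225, 1/2 · 0.049383 = 0.024691; with total 0.045139.
Normalising, the posterior is P(urn A | data) = 0.34615, P(urn B | data) = 0.10684, P(urn C | data) = 0.54701.
Averaging over the posterior, P(blue next | data) = (1/2)(0.34615) + (5/6)(0.10684) + (2/3)(0.54701) = 0.62678.

0.6268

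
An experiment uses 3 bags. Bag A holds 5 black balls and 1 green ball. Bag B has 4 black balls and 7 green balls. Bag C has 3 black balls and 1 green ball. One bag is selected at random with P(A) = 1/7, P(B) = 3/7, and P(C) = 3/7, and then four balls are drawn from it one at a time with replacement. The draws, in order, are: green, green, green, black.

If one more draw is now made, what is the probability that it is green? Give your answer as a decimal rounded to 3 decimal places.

Compute the likelihood of the observed sequence for each case: P(data | bag A) = (1/6)(1/6)(1/6)(5/6) = 0.003858; P(data | bag B) = (7/11)(7/11)(7/11)(4/11) = 0.093709; P(data | bag C) = (1/4)(1/4)(1/4)(3/4) = 0.011719.
Multiplying each by its prior: 1/7 · 0.003858 = 0.00055115, 3/7 · 0.093709 = 0.040161, 3/7 · 0.011719 = 0.0050223; summing to 0.045735.
Dividing through by the total gives posterior P(bag A | data) = 0.012051, P(bag B | data) = 0.87813, P(bag C | data) = 0.10981.
The predictive probability is P(green next | data) = (1/6)(0.012051) + (7/11)(0.87813) + (1/4)(0.10981) = 0.58828.

0.588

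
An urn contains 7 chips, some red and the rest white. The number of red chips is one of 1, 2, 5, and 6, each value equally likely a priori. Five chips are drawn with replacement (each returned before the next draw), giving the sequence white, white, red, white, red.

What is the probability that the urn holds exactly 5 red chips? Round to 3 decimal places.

The likelihood of the observed sequence under each hypothesis: P(data | r = 1) = (6/7)(6/7)(1/7)(6/7)(1/7) = 0.012852; P(data | r = 2) = (5/7)(5/7)(2/7)(5/7)(2/7) = 0.02975; P(data | r = 5) = (2/7)(2/7)(5/7)(2/7)(5/7) = 0.0119; P(data | r = 6) = (1/7)(1/7)(6/7)(1/7)(6/7) = 0.002142.
The prior-weighted likelihoods are 1/4 · 0.012852 = 0.0032129, 1/4 · 0.02975 = 0.0074374, 1/4 · 0.0119 = 0.002975, 1/4 · 0.002142 = 0.00053549; with total 0.014161.
By Bayes' rule, P(r = 5 | data) = (0.002975) / (0.014161) = 0.21008.

0.210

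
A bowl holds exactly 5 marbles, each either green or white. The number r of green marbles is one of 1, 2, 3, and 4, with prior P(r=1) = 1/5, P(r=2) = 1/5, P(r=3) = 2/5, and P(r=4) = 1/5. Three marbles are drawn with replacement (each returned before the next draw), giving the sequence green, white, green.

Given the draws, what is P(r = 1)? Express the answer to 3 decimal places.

For each hypothesis, P(data | H) works out to: P(data | r = 1) = (1/5)(4/5)(1/5) = 4/125; P(data | r = 2) = (2/5)(3/5)(2/5) = 12/125; P(data | r = 3) = (3/5)(2/5)(3/5) = 18/125; P(data | r = 4) = (4/5)(1/5)(4/5) = 16/125.
Weighting by the prior gives 1/5 · 4/125 = 4/625, 1/5 · 12/125 = 12/625, 2/5 · 18/125 = 36/625, 1/5 · 16/125 = 16/625; summing to 68/625.
By Bayes' rule, P(r = 1 | data) = (4/625) / (68/625) = 1/17.

0.059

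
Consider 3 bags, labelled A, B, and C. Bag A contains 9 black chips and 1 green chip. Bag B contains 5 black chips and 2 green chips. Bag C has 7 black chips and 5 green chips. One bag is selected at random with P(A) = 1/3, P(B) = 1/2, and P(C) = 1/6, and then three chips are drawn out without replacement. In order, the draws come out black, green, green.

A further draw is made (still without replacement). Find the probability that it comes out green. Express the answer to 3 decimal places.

The likelihood of the observed sequence under each hypothesis: P(data | bag A) = (9/10)(1/9)(0/8) = 0; P(data | bag B) = (5/7)(2/6)(1/5) = 0.047619; P(data | bag C) = (7/12)(5/11)(4/10) = 0.10606.
Weighting by the prior gives 1/3 · 0 = 0, 1/2 · 0.047619 = 0.02381, 1/6 · 0.10606 = 0.017677; with total 0.041486.
Dividing through by the total gives posterior P(bag A | data) = 0, P(bag B | data) = 0.57391, P(bag C | data) = 0.42609.
The predictive probability is P(green next | data) = (0)(0.57391) + (1/3)(0.42609) = 0.14203.

0.142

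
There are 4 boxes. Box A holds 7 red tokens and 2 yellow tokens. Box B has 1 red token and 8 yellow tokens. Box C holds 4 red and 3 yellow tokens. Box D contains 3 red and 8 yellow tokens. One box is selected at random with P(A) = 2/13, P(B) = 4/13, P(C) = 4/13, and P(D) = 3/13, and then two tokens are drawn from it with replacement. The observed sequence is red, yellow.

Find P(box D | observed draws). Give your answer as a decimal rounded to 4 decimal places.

0.2570

The likelihood of the observed sequence under each hypothesis: P(data | box A) = (7/9)(2/9) = 0.17284; P(data | box B) = (1/9)(8/9) = 0.098765; P(data | box C) = (4/7)(3/7) = 0.2449; P(data | box D) = (3/11)(8/11) = 0.19835.
Weighting by the prior gives 2/13 · 0.17284 = 0.026591, 4/13 · 0.098765 = 0.030389, 4/13 · 0.2449 = 0.075353, 3/13 · 0.19835 = 0.045772; these sum to 0.17811.
So P(box D | data) = (0.045772) / (0.17811) = 0.257.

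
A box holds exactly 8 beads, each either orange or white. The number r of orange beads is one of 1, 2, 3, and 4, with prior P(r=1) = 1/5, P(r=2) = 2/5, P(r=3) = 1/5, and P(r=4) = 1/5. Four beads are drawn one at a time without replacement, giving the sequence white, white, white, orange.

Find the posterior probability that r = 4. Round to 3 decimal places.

Compute the likelihood of the observed sequence for each case: P(data | r = 1) = (7/8)(6/7)(5/6)(1/5) = 1/8; P(data | r = 2) = (6/8)(5/7)(4/6)(2/5) = 1/7; P(data | r = 3) = (5/8)(4/7)(3/6)(3/5) = 3/28; P(data | r = 4) = (4/8)(3/7)(2/6)(4/5) = 2/35.
Weighting by the prior gives 1/5 · 1/8 = 1/40, 2/5 · 1/7 = 2/35, 1/5 · 3/28 = 3/140, 1/5 · 2/35 = 2/175; these sum to 23/200.
So P(r = 4 | data) = (2/175) / (23/200) = 16/161.

0.099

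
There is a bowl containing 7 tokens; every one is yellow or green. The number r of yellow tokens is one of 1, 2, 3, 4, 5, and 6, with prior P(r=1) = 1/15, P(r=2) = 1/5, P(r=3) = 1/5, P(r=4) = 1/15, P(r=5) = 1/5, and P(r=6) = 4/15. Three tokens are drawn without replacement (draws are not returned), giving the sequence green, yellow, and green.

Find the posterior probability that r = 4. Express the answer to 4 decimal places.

Compute the likelihood of the observed sequence for each case: P(data | r = 1) = (6/7)(1/6)(5/5) = 1/7; P(data | r = 2) = (5/7)(2/6)(4/5) = 4/21; P(data | r = 3) = (4/7)(3/6)(3/5) = 6/35; P(data | r = 4) = (3/7)(4/6)(2/5) = 4/35; P(data | r = 5) = (2/7)(5/6)(1/5) = 1/21; P(data | r = 6) = (1/7)(6/6)(0/5) = 0.
Multiplying each by its prior: 1/15 · 1/7 = 1/105, 1/5 · 4/21 = 4/105, 1/5 · 6/35 = 6/175, 1/15 · 4/35 = 4/525, 1/5 · 1/21 = 1/105, 4/15 · 0 = 0; these sum to 52/525.
By Bayes' rule, P(r = 4 | data) = (4/525) / (52/525) = 1/13.

0.0769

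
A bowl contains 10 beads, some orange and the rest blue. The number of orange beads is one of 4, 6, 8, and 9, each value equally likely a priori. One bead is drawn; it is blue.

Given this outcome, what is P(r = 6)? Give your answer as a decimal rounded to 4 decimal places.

Compute the likelihood of this draw for each case: P(data | r = 4) = (6/10) = 3/5; P(data | r = 6) = (4/10) = 2/5; P(data | r = 8) = (2/10) = 1/5; P(data | r = 9) = (1/10) = 1/10.
The prior-weighted likelihoods are 1/4 · 3/5 = 3/20, 1/4 · 2/5 = 1/10, 1/4 · 1/5 = 1/20, 1/4 · 1/10 = 1/40; summing to 13/40.
Therefore the posterior P(r = 6 | data) = (1/10) / (13/40) = 4/13.

0.3077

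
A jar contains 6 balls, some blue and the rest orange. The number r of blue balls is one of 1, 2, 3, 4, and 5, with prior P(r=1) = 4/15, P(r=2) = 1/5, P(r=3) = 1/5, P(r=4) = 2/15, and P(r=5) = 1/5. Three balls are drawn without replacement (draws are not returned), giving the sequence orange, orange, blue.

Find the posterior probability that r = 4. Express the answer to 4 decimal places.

For each hypothesis, P(data | H) works out to: P(data | r = 1) = (5/6)(4/5)(1/4) = 1/6; P(data | r = 2) = (4/6)(3/5)(2/4) = 1/5; P(data | r = 3) = (3/6)(2/5)(3/4) = 3/20; P(data | r = 4) = (2/6)(1/5)(4/4) = 1/15; P(data | r = 5) = (1/6)(0/5) = 0.
Weighting by the prior gives 4/15 · 1/6 = 2/45, 1/5 · 1/5 = 1/25, 1/5 · 3/20 = 3/100, 2/15 · 1/15 = 2/225, 1/5 · 0 = 0; with total 37/300.
By Bayes' rule, P(r = 4 | data) = (2/225) / (37/300) = 8/111.

0.0721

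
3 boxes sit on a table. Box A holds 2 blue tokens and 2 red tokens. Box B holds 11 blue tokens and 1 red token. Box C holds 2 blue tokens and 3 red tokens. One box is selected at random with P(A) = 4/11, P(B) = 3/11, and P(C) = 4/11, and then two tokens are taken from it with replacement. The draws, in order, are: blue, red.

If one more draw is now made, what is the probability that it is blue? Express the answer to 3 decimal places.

For each hypothesis, P(data | H) works out to: P(data | box A) = (2/4)(2/4) = 0.25; P(data | box B) = (11/12)(1/12) = 0.076389; P(data | box C) = (2/5)(3/5) = 0.24.
Multiplying each by its prior: 4/11 · 0.25 = 0.090909, 3/11 · 0.076389 = 0.020833, 4/11 · 0.24 = 0.087273; with total 0.19902.
Dividing through by the total gives posterior P(box A | data) = 0.45679, P(box B | data) = 0.10468, P(box C | data) = 0.43852.
So P(blue next | data) = Σ P(blue next | H) P(H | data) = (1/2)(0.45679) + (11/12)(0.10468) + (2/5)(0.43852) = 0.49977.

0.500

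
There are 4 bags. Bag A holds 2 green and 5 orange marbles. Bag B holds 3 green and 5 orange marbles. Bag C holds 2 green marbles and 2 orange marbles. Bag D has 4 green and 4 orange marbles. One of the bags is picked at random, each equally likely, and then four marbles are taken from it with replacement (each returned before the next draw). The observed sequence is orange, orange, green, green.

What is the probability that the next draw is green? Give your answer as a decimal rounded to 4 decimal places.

0.4287

Compute the likelihood of the observed sequence for each case: P(data | bag A) = (5/7)(5/7)(2/7)(2/7) = 0.041649; P(data | bag B) = (5/8)(5/8)(3/8)(3/8) = 0.054932; P(data | bag C) = (2/4)(2/4)(2/4)(2/4) = 0.0625; P(data | bag D) = (4/8)(4/8)(4/8)(4/8) = 0.0625.
The prior-weighted likelihoods are 1/4 · 0.041649 = 0.010412, 1/4 · 0.054932 = 0.013733, 1/4 · 0.0625 = 0.015625, 1/4 · 0.0625 = 0.015625; summing to 0.055395.
The posterior is then P(bag A | data) = 0.18796, P(bag B | data) = 0.24791, P(bag C | data) = 0.28206, P(bag D | data) = 0.28206.
So P(green next | data) = Σ P(green next | H) P(H | data) = (2/7)(0.18796) + (3/8)(0.24791) + (1/2)(0.28206) + (1/2)(0.28206) = 0.42873.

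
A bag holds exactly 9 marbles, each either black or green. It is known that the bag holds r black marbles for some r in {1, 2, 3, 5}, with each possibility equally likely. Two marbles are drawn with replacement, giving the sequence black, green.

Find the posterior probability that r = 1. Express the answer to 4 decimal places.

Under each hypothesis, the probability of the observed sequence is: P(data | r = 1) = (1/9)(8/9) = 8/81; P(data | r = 2) = (2/9)(7/9) = 14/81; P(data | r = 3) = (3/9)(6/9) = 2/9; P(data | r = 5) = (5/9)(4/9) = 20/81.
Multiplying each by its prior: 1/4 · 8/81 = 2/81, 1/4 · 14/81 = 7/162, 1/4 · 2/9 = 1/18, 1/4 · 20/81 = 5/81; these sum to 5/27.
Hence P(r = 1 | data) = (2/81) / (5/27) = 2/15.

0.1333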